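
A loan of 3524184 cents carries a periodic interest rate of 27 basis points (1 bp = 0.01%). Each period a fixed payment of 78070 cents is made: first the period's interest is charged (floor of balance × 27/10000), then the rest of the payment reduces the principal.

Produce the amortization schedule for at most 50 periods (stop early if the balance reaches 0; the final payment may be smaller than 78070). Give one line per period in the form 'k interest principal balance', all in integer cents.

1 9515 68555 3455629
2 9330 68740 3386889
3 9144 68926 3317963
4 8958 69112 3248851
5 8771 69299 3179552
6 8584 69486 3110066
7 8397 69673 3040393
8 8209 69861 2970532
9 8020 70050 2900482
10 7831 70239 2830243
11 7641 70429 2759814
12 7451 70619 2689195
13 7260 70810 2618385
14 7069 71001 2547384
15 6877 71193 2476191
16 6685 71385 2404806
17 6492 71578 2333228
18 6299 71771 2261457
19 6105 71965 2189492
20 5911 72159 2117333
21 5716 72354 2044979
22 5521 72549 1972430
23 5325 72745 1899685
24 5129 72941 1826744
25 4932 73138 1753606
26 4734 73336 1680270
27 4536 73534 1606736
28 4338 73732 1533004
29 4139 73931 1459073
30 3939 74131 1384942
31 3739 74331 1310611
32 3538 74532 1236079
33 3337 74733 1161346
34 3135 74935 1086411
35 2933 75137 1011274
36 2730 75340 935934
37 2527 75543 860391
38 2323 75747 784644
39 2118 75952 708692
40 1913 76157 632535
41 1707 76363 556172
42 1501 76569 479603
43 1294 76776 402827
44 1087 76983 325844
45 879 77191 248653
46 671 77399 171254
47 462 77608 93646
48 252 77818 15828
49 42 15828 0

1. interest=⌊3524184·27/10000⌋=9515; principal=78070-9515=68555; balance=3524184-68555=3455629
2. interest=⌊3455629·27/10000⌋=9330; principal=78070-9330=68740; balance=3455629-68740=3386889
3. interest=⌊3386889·27/10000⌋=9144; principal=78070-9144=68926; balance=3386889-68926=3317963
4. interest=⌊3317963·27/10000⌋=8958; principal=78070-8958=69112; balance=3317963-69112=3248851
5. interest=⌊3248851·27/10000⌋=8771; principal=78070-8771=69299; balance=3248851-69299=3179552
6. interest=⌊3179552·27/10000⌋=8584; principal=78070-8584=69486; balance=3179552-69486=3110066
7. interest=⌊3110066·27/10000⌋=8397; principal=78070-8397=69673; balance=3110066-69673=3040393
8. interest=⌊3040393·27/10000⌋=8209; principal=78070-8209=69861; balance=3040393-69861=2970532
9. interest=⌊2970532·27/10000⌋=8020; principal=78070-8020=70050; balance=2970532-70050=2900482
10. interest=⌊2900482·27/10000⌋=7831; principal=78070-7831=70239; balance=2900482-70239=2830243
11. interest=⌊2830243·27/10000⌋=7641; principal=78070-7641=70429; balance=2830243-70429=2759814
12. interest=⌊2759814·27/10000⌋=7451; principal=78070-7451=70619; balance=2759814-70619=2689195
13. interest=⌊2689195·27/10000⌋=7260; principal=78070-7260=70810; balance=2689195-70810=2618385
14. interest=⌊2618385·27/10000⌋=7069; principal=78070-7069=71001; balance=2618385-71001=2547384
15. interest=⌊2547384·27/10000⌋=6877; principal=78070-6877=71193; balance=2547384-71193=2476191
16. interest=⌊2476191·27/10000⌋=6685; principal=78070-6685=71385; balance=2476191-71385=2404806
17. interest=⌊2404806·27/10000⌋=6492; principal=78070-6492=71578; balance=2404806-71578=2333228
18. interest=⌊2333228·27/10000⌋=6299; principal=78070-6299=71771; balance=2333228-71771=2261457
19. interest=⌊2261457·27/10000⌋=6105; principal=78070-6105=71965; balance=2261457-71965=2189492
20. interest=⌊2189492·27/10000⌋=5911; principal=78070-5911=72159; balance=2189492-72159=2117333
21. interest=⌊2117333·27/10000⌋=5716; principal=78070-5716=72354; balance=2117333-72354=2044979
22. interest=⌊2044979·27/10000⌋=5521; principal=78070-5521=72549; balance=2044979-72549=1972430
23. interest=⌊1972430·27/10000⌋=5325; principal=78070-5325=72745; balance=1972430-72745=1899685
24. interest=⌊1899685·27/10000⌋=5129; principal=78070-5129=72941; balance=1899685-72941=1826744
25. interest=⌊1826744·27/10000⌋=4932; principal=78070-4932=73138; balance=1826744-73138=1753606
26. interest=⌊1753606·27/10000⌋=4734; principal=78070-4734=73336; balance=1753606-73336=1680270
27. interest=⌊1680270·27/10000⌋=4536; principal=78070-4536=73534; balance=1680270-73534=1606736
28. interest=⌊1606736·27/10000⌋=4338; principal=78070-4338=73732; balance=1606736-73732=1533004
29. interest=⌊1533004·27/10000⌋=4139; principal=78070-4139=73931; balance=1533004-73931=1459073
30. interest=⌊1459073·27/10000⌋=3939; principal=78070-3939=74131; balance=1459073-74131=1384942
31. interest=⌊1384942·27/10000⌋=3739; principal=78070-3739=74331; balance=1384942-74331=1310611
32. interest=⌊1310611·27/10000⌋=3538; principal=78070-3538=74532; balance=1310611-74532=1236079
33. interest=⌊1236079·27/10000⌋=3337; principal=78070-3337=74733; balance=1236079-74733=1161346
34. interest=⌊1161346·27/10000⌋=3135; principal=78070-3135=74935; balance=1161346-74935=1086411
35. interest=⌊1086411·27/10000⌋=2933; principal=78070-2933=75137; balance=1086411-75137=1011274
36. interest=⌊1011274·27/10000⌋=2730; principal=78070-2730=75340; balance=1011274-75340=935934
37. interest=⌊935934·27/10000⌋=2527; principal=78070-2527=75543; balance=935934-75543=860391
38. interest=⌊860391·27/10000⌋=2323; principal=78070-2323=75747; balance=860391-75747=784644
39. interest=⌊784644·27/10000⌋=2118; principal=78070-2118=75952; balance=784644-75952=708692
40. interest=⌊708692·27/10000⌋=1913; principal=78070-1913=76157; balance=708692-76157=632535
41. interest=⌊632535·27/10000⌋=1707; principal=78070-1707=76363; balance=632535-76363=556172
42. interest=⌊556172·27/10000⌋=1501; principal=78070-1501=76569; balance=556172-76569=479603
43. interest=⌊479603·27/10000⌋=1294; principal=78070-1294=76776; balance=479603-76776=402827
44. interest=⌊402827·27/10000⌋=1087; principal=78070-1087=76983; balance=402827-76983=325844
45. interest=⌊325844·27/10000⌋=879; principal=78070-879=77191; balance=325844-77191=248653
46. interest=⌊248653·27/10000⌋=671; principal=78070-671=77399; balance=248653-77399=171254
47. interest=⌊171254·27/10000⌋=462; principal=78070-462=77608; balance=171254-77608=93646
48. interest=⌊93646·27/10000⌋=252; principal=78070-252=77818; balance=93646-77818=15828
49. interest=⌊15828·27/10000⌋=42; principal=min(78070-42,15828)=15828; balance=15828-15828=0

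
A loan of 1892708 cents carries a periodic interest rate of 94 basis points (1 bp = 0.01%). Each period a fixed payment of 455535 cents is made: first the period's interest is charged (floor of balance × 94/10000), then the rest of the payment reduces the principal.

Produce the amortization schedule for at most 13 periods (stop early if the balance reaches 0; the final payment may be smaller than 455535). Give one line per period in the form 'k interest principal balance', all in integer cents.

1. interest=⌊1892708·94/10000⌋=17791; principal=455535-17791=437744; balance=1892708-437744=1454964
2. interest=⌊1454964·94/10000⌋=13676; principal=455535-13676=441859; balance=1454964-441859=1013105
3. interest=⌊1013105·94/10000⌋=9523; principal=455535-9523=446012; balance=1013105-446012=567093
4. interest=⌊567093·94/10000⌋=5330; principal=455535-5330=450205; balance=567093-450205=116888
5. interest=⌊116888·94/10000⌋=1098; principal=min(455535-1098,116888)=116888; balance=116888-116888=0

1 17791 437744 1454964
2 13676 441859 1013105
3 9523 446012 567093
4 5330 450205 116888
5 1098 116888 0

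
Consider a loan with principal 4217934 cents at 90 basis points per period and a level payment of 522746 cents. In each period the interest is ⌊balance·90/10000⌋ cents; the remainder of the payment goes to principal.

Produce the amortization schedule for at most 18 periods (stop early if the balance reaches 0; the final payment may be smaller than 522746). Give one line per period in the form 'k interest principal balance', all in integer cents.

1 37961 484785 3733149
2 33598 489148 3244001
3 29196 493550 2750451
4 24754 497992 2252459
5 20272 502474 1749985
6 15749 506997 1242988
7 11186 511560 731428
8 6582 516164 215264
9 1937 215264 0

1. interest=⌊4217934·90/10000⌋=37961; principal=522746-37961=484785; balance=4217934-484785=3733149
2. interest=⌊3733149·90/10000⌋=33598; principal=522746-33598=489148; balance=3733149-489148=3244001
3. interest=⌊3244001·90/10000⌋=29196; principal=522746-29196=493550; balance=3244001-493550=2750451
4. interest=⌊2750451·90/10000⌋=24754; principal=522746-24754=497992; balance=2750451-497992=2252459
5. interest=⌊2252459·90/10000⌋=20272; principal=522746-20272=502474; balance=2252459-502474=1749985
6. interest=⌊1749985·90/10000⌋=15749; principal=522746-15749=506997; balance=1749985-506997=1242988
7. interest=⌊1242988·90/10000⌋=11186; principal=522746-11186=511560; balance=1242988-511560=731428
8. interest=⌊731428·90/10000⌋=6582; principal=522746-6582=516164; balance=731428-516164=215264
9. interest=⌊215264·90/10000⌋=1937; principal=min(522746-1937,215264)=215264; balance=215264-215264=0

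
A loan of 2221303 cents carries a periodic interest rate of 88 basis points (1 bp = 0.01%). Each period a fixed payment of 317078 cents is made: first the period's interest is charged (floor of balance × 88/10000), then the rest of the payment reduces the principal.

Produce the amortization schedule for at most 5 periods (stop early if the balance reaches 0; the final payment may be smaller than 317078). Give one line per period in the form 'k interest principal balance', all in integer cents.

1 19547 297531 1923772
2 16929 300149 1623623
3 14287 302791 1320832
4 11623 305455 1015377
5 8935 308143 707234

1. interest=⌊2221303·88/10000⌋=19547; principal=317078-19547=297531; balance=2221303-297531=1923772
2. interest=⌊1923772·88/10000⌋=16929; principal=317078-16929=300149; balance=1923772-300149=1623623
3. interest=⌊1623623·88/10000⌋=14287; principal=317078-14287=302791; balance=1623623-302791=1320832
4. interest=⌊1320832·88/10000⌋=11623; principal=317078-11623=305455; balance=1320832-305455=1015377
5. interest=⌊1015377·88/10000⌋=8935; principal=317078-8935=308143; balance=1015377-308143=707234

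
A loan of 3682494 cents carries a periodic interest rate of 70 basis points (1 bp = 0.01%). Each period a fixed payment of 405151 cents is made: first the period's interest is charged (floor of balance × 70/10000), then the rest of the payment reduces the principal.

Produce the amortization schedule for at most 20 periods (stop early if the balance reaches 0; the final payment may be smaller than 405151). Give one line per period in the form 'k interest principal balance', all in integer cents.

1. interest=⌊3682494·70/10000⌋=25777; principal=405151-25777=379374; balance=3682494-379374=3303120
2. interest=⌊3303120·70/10000⌋=23121; principal=405151-23121=382030; balance=3303120-382030=2921090
3. interest=⌊2921090·70/10000⌋=20447; principal=405151-20447=384704; balance=2921090-384704=2536386
4. interest=⌊2536386·70/10000⌋=17754; principal=405151-17754=387397; balance=2536386-387397=2148989
5. interest=⌊2148989·70/10000⌋=15042; principal=405151-15042=390109; balance=2148989-390109=1758880
6. interest=⌊1758880·70/10000⌋=12312; principal=405151-12312=392839; balance=1758880-392839=1366041
7. interest=⌊1366041·70/10000⌋=9562; principal=405151-9562=395589; balance=1366041-395589=970452
8. interest=⌊970452·70/10000⌋=6793; principal=405151-6793=398358; balance=970452-398358=572094
9. interest=⌊572094·70/10000⌋=4004; principal=405151-4004=401147; balance=572094-401147=170947
10. interest=⌊170947·70/10000⌋=1196; principal=min(405151-1196,170947)=170947; balance=170947-170947=0

1 25777 379374 3303120
2 23121 382030 2921090
3 20447 384704 2536386
4 17754 387397 2148989
5 15042 390109 1758880
6 12312 392839 1366041
7 9562 395589 970452
8 6793 398358 572094
9 4004 401147 170947
10 1196 170947 0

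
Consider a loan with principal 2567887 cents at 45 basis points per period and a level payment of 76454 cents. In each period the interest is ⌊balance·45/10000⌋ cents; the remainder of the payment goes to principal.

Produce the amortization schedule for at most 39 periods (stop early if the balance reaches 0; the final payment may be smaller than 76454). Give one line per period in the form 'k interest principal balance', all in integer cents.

1. interest=⌊2567887·45/10000⌋=11555; principal=76454-11555=64899; balance=2567887-64899=2502988
2. interest=⌊2502988·45/10000⌋=11263; principal=76454-11263=65191; balance=2502988-65191=2437797
3. interest=⌊2437797·45/10000⌋=10970; principal=76454-10970=65484; balance=2437797-65484=2372313
4. interest=⌊2372313·45/10000⌋=10675; principal=76454-10675=65779; balance=2372313-65779=2306534
5. interest=⌊2306534·45/10000⌋=10379; principal=76454-10379=66075; balance=2306534-66075=2240459
6. interest=⌊2240459·45/10000⌋=10082; principal=76454-10082=66372; balance=2240459-66372=2174087
7. interest=⌊2174087·45/10000⌋=9783; principal=76454-9783=66671; balance=2174087-66671=2107416
8. interest=⌊2107416·45/10000⌋=9483; principal=76454-9483=66971; balance=2107416-66971=2040445
9. interest=⌊2040445·45/10000⌋=9182; principal=76454-9182=67272; balance=2040445-67272=1973173
10. interest=⌊1973173·45/10000⌋=8879; principal=76454-8879=67575; balance=1973173-67575=1905598
11. interest=⌊1905598·45/10000⌋=8575; principal=76454-8575=67879; balance=1905598-67879=1837719
12. interest=⌊1837719·45/10000⌋=8269; principal=76454-8269=68185; balance=1837719-68185=1769534
13. interest=⌊1769534·45/10000⌋=7962; principal=76454-7962=68492; balance=1769534-68492=1701042
14. interest=⌊1701042·45/10000⌋=7654; principal=76454-7654=68800; balance=1701042-68800=1632242
15. interest=⌊1632242·45/10000⌋=7345; principal=76454-7345=69109; balance=1632242-69109=1563133
16. interest=⌊1563133·45/10000⌋=7034; principal=76454-7034=69420; balance=1563133-69420=1493713
17. interest=⌊1493713·45/10000⌋=6721; principal=76454-6721=69733; balance=1493713-69733=1423980
18. interest=⌊1423980·45/10000⌋=6407; principal=76454-6407=70047; balance=1423980-70047=1353933
19. interest=⌊1353933·45/10000⌋=6092; principal=76454-6092=70362; balance=1353933-70362=1283571
20. interest=⌊1283571·45/10000⌋=5776; principal=76454-5776=70678; balance=1283571-70678=1212893
21. interest=⌊1212893·45/10000⌋=5458; principal=76454-5458=70996; balance=1212893-70996=1141897
22. interest=⌊1141897·45/10000⌋=5138; principal=76454-5138=71316; balance=1141897-71316=1070581
23. interest=⌊1070581·45/10000⌋=4817; principal=76454-4817=71637; balance=1070581-71637=998944
24. interest=⌊998944·45/10000⌋=4495; principal=76454-4495=71959; balance=998944-71959=926985
25. interest=⌊926985·45/10000⌋=4171; principal=76454-4171=72283; balance=926985-72283=854702
26. interest=⌊854702·45/10000⌋=3846; principal=76454-3846=72608; balance=854702-72608=782094
27. interest=⌊782094·45/10000⌋=3519; principal=76454-3519=72935; balance=782094-72935=709159
28. interest=⌊709159·45/10000⌋=3191; principal=76454-3191=73263; balance=709159-73263=635896
29. interest=⌊635896·45/10000⌋=2861; principal=76454-2861=73593; balance=635896-73593=562303
30. interest=⌊562303·45/10000⌋=2530; principal=76454-2530=73924; balance=562303-73924=488379
31. interest=⌊488379·45/10000⌋=2197; principal=76454-2197=74257; balance=488379-74257=414122
32. interest=⌊414122·45/10000⌋=1863; principal=76454-1863=74591; balance=414122-74591=339531
33. interest=⌊339531·45/10000⌋=1527; principal=76454-1527=74927; balance=339531-74927=264604
34. interest=⌊264604·45/10000⌋=1190; principal=76454-1190=75264; balance=264604-75264=189340
35. interest=⌊189340·45/10000⌋=852; principal=76454-852=75602; balance=189340-75602=113738
36. interest=⌊113738·45/10000⌋=511; principal=76454-511=75943; balance=113738-75943=37795
37. interest=⌊37795·45/10000⌋=170; principal=min(76454-170,37795)=37795; balance=37795-37795=0

1 11555 64899 2502988
2 11263 65191 2437797
3 10970 65484 2372313
4 10675 65779 2306534
5 10379 66075 2240459
6 10082 66372 2174087
7 9783 66671 2107416
8 9483 66971 2040445
9 9182 67272 1973173
10 8879 67575 1905598
11 8575 67879 1837719
12 8269 68185 1769534
13 7962 68492 1701042
14 7654 68800 1632242
15 7345 69109 1563133
16 7034 69420 1493713
17 6721 69733 1423980
18 6407 70047 1353933
19 6092 70362 1283571
20 5776 70678 1212893
21 5458 70996 1141897
22 5138 71316 1070581
23 4817 71637 998944
24 4495 71959 926985
25 4171 72283 854702
26 3846 72608 782094
27 3519 72935 709159
28 3191 73263 635896
29 2861 73593 562303
30 2530 73924 488379
31 2197 74257 414122
32 1863 74591 339531
33 1527 74927 264604
34 1190 75264 189340
35 852 75602 113738
36 511 75943 37795
37 170 37795 0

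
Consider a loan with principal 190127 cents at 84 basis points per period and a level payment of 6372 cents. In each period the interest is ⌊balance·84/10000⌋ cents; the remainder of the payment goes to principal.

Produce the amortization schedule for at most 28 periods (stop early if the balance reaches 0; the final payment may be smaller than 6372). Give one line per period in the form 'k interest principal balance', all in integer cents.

1 1597 4775 185352
2 1556 4816 180536
3 1516 4856 175680
4 1475 4897 170783
5 1434 4938 165845
6 1393 4979 160866
7 1351 5021 155845
8 1309 5063 150782
9 1266 5106 145676
10 1223 5149 140527
11 1180 5192 135335
12 1136 5236 130099
13 1092 5280 124819
14 1048 5324 119495
15 1003 5369 114126
16 958 5414 108712
17 913 5459 103253
18 867 5505 97748
19 821 5551 92197
20 774 5598 86599
21 727 5645 80954
22 680 5692 75262
23 632 5740 69522
24 583 5789 63733
25 535 5837 57896
26 486 5886 52010
27 436 5936 46074
28 387 5985 40089

1. interest=⌊190127·84/10000⌋=1597; principal=6372-1597=4775; balance=190127-4775=185352
2. interest=⌊185352·84/10000⌋=1556; principal=6372-1556=4816; balance=185352-4816=180536
3. interest=⌊180536·84/10000⌋=1516; principal=6372-1516=4856; balance=180536-4856=175680
4. interest=⌊175680·84/10000⌋=1475; principal=6372-1475=4897; balance=175680-4897=170783
5. interest=⌊170783·84/10000⌋=1434; principal=6372-1434=4938; balance=170783-4938=165845
6. interest=⌊165845·84/10000⌋=1393; principal=6372-1393=4979; balance=165845-4979=160866
7. interest=⌊160866·84/10000⌋=1351; principal=6372-1351=5021; balance=160866-5021=155845
8. interest=⌊155845·84/10000⌋=1309; principal=6372-1309=5063; balance=155845-5063=150782
9. interest=⌊150782·84/10000⌋=1266; principal=6372-1266=5106; balance=150782-5106=145676
10. interest=⌊145676·84/10000⌋=1223; principal=6372-1223=5149; balance=145676-5149=140527
11. interest=⌊140527·84/10000⌋=1180; principal=6372-1180=5192; balance=140527-5192=135335
12. interest=⌊135335·84/10000⌋=1136; principal=6372-1136=5236; balance=135335-5236=130099
13. interest=⌊130099·84/10000⌋=1092; principal=6372-1092=5280; balance=130099-5280=124819
14. interest=⌊124819·84/10000⌋=1048; principal=6372-1048=5324; balance=124819-5324=119495
15. interest=⌊119495·84/10000⌋=1003; principal=6372-1003=5369; balance=119495-5369=114126
16. interest=⌊114126·84/10000⌋=958; principal=6372-958=5414; balance=114126-5414=108712
17. interest=⌊108712·84/10000⌋=913; principal=6372-913=5459; balance=108712-5459=103253
18. interest=⌊103253·84/10000⌋=867; principal=6372-867=5505; balance=103253-5505=97748
19. interest=⌊97748·84/10000⌋=821; principal=6372-821=5551; balance=97748-5551=92197
20. interest=⌊92197·84/10000⌋=774; principal=6372-774=5598; balance=92197-5598=86599
21. interest=⌊86599·84/10000⌋=727; principal=6372-727=5645; balance=86599-5645=80954
22. interest=⌊80954·84/10000⌋=680; principal=6372-680=5692; balance=80954-5692=75262
23. interest=⌊75262·84/10000⌋=632; principal=6372-632=5740; balance=75262-5740=69522
24. interest=⌊69522·84/10000⌋=583; principal=6372-583=5789; balance=69522-5789=63733
25. interest=⌊63733·84/10000⌋=535; principal=6372-535=5837; balance=63733-5837=57896
26. interest=⌊57896·84/10000⌋=486; principal=6372-486=5886; balance=57896-5886=52010
27. interest=⌊52010·84/10000⌋=436; principal=6372-436=5936; balance=52010-5936=46074
28. interest=⌊46074·84/10000⌋=387; principal=6372-387=5985; balance=46074-5985=40089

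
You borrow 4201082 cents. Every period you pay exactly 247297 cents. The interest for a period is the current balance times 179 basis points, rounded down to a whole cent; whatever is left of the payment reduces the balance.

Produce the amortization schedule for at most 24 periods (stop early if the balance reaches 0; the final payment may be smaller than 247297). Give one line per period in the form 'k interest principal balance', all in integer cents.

1. interest=⌊4201082·179/10000⌋=75199; principal=247297-75199=172098; balance=4201082-172098=4028984
2. interest=⌊4028984·179/10000⌋=72118; principal=247297-72118=175179; balance=4028984-175179=3853805
3. interest=⌊3853805·179/10000⌋=68983; principal=247297-68983=178314; balance=3853805-178314=3675491
4. interest=⌊3675491·179/10000⌋=65791; principal=247297-65791=181506; balance=3675491-181506=3493985
5. interest=⌊3493985·179/10000⌋=62542; principal=247297-62542=184755; balance=3493985-184755=3309230
6. interest=⌊3309230·179/10000⌋=59235; principal=247297-59235=188062; balance=3309230-188062=3121168
7. interest=⌊3121168·179/10000⌋=55868; principal=247297-55868=191429; balance=3121168-191429=2929739
8. interest=⌊2929739·179/10000⌋=52442; principal=247297-52442=194855; balance=2929739-194855=2734884
9. interest=⌊2734884·179/10000⌋=48954; principal=247297-48954=198343; balance=2734884-198343=2536541
10. interest=⌊2536541·179/10000⌋=45404; principal=247297-45404=201893; balance=2536541-201893=2334648
11. interest=⌊2334648·179/10000⌋=41790; principal=247297-41790=205507; balance=2334648-205507=2129141
12. interest=⌊2129141·179/10000⌋=38111; principal=247297-38111=209186; balance=2129141-209186=1919955
13. interest=⌊1919955·179/10000⌋=34367; principal=247297-34367=212930; balance=1919955-212930=1707025
14. interest=⌊1707025·179/10000⌋=30555; principal=247297-30555=216742; balance=1707025-216742=1490283
15. interest=⌊1490283·179/10000⌋=26676; principal=247297-26676=220621; balance=1490283-220621=1269662
16. interest=⌊1269662·179/10000⌋=22726; principal=247297-22726=224571; balance=1269662-224571=1045091
17. interest=⌊1045091·179/10000⌋=18707; principal=247297-18707=228590; balance=1045091-228590=816501
18. interest=⌊816501·179/10000⌋=14615; principal=247297-14615=232682; balance=816501-232682=583819
19. interest=⌊583819·179/10000⌋=10450; principal=247297-10450=236847; balance=583819-236847=346972
20. interest=⌊346972·179/10000⌋=6210; principal=247297-6210=241087; balance=346972-241087=105885
21. interest=⌊105885·179/10000⌋=1895; principal=min(247297-1895,105885)=105885; balance=105885-105885=0

1 75199 172098 4028984
2 72118 175179 3853805
3 68983 178314 3675491
4 65791 181506 3493985
5 62542 184755 3309230
6 59235 188062 3121168
7 55868 191429 2929739
8 52442 194855 2734884
9 48954 198343 2536541
10 45404 201893 2334648
11 41790 205507 2129141
12 38111 209186 1919955
13 34367 212930 1707025
14 30555 216742 1490283
15 26676 220621 1269662
16 22726 224571 1045091
17 18707 228590 816501
18 14615 232682 583819
19 10450 236847 346972
20 6210 241087 105885
21 1895 105885 0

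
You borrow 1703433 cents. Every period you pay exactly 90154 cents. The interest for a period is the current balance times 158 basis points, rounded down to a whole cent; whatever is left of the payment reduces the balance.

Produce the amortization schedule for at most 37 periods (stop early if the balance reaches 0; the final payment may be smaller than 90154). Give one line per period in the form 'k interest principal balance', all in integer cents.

1 26914 63240 1640193
2 25915 64239 1575954
3 24900 65254 1510700
4 23869 66285 1444415
5 22821 67333 1377082
6 21757 68397 1308685
7 20677 69477 1239208
8 19579 70575 1168633
9 18464 71690 1096943
10 17331 72823 1024120
11 16181 73973 950147
12 15012 75142 875005
13 13825 76329 798676
14 12619 77535 721141
15 11394 78760 642381
16 10149 80005 562376
17 8885 81269 481107
18 7601 82553 398554
19 6297 83857 314697
20 4972 85182 229515
21 3626 86528 142987
22 2259 87895 55092
23 870 55092 0

1. interest=⌊1703433·158/10000⌋=26914; principal=90154-26914=63240; balance=1703433-63240=1640193
2. interest=⌊1640193·158/10000⌋=25915; principal=90154-25915=64239; balance=1640193-64239=1575954
3. interest=⌊1575954·158/10000⌋=24900; principal=90154-24900=65254; balance=1575954-65254=1510700
4. interest=⌊1510700·158/10000⌋=23869; principal=90154-23869=66285; balance=1510700-66285=1444415
5. interest=⌊1444415·158/10000⌋=22821; principal=90154-22821=67333; balance=1444415-67333=1377082
6. interest=⌊1377082·158/10000⌋=21757; principal=90154-21757=68397; balance=1377082-68397=1308685
7. interest=⌊1308685·158/10000⌋=20677; principal=90154-20677=69477; balance=1308685-69477=1239208
8. interest=⌊1239208·158/10000⌋=19579; principal=90154-19579=70575; balance=1239208-70575=1168633
9. interest=⌊1168633·158/10000⌋=18464; principal=90154-18464=71690; balance=1168633-71690=1096943
10. interest=⌊1096943·158/10000⌋=17331; principal=90154-17331=72823; balance=1096943-72823=1024120
11. interest=⌊1024120·158/10000⌋=16181; principal=90154-16181=73973; balance=1024120-73973=950147
12. interest=⌊950147·158/10000⌋=15012; principal=90154-15012=75142; balance=950147-75142=875005
13. interest=⌊875005·158/10000⌋=13825; principal=90154-13825=76329; balance=875005-76329=798676
14. interest=⌊798676·158/10000⌋=12619; principal=90154-12619=77535; balance=798676-77535=721141
15. interest=⌊721141·158/10000⌋=11394; principal=90154-11394=78760; balance=721141-78760=642381
16. interest=⌊642381·158/10000⌋=10149; principal=90154-10149=80005; balance=642381-80005=562376
17. interest=⌊562376·158/10000⌋=8885; principal=90154-8885=81269; balance=562376-81269=481107
18. interest=⌊481107·158/10000⌋=7601; principal=90154-7601=82553; balance=481107-82553=398554
19. interest=⌊398554·158/10000⌋=6297; principal=90154-6297=83857; balance=398554-83857=314697
20. interest=⌊314697·158/10000⌋=4972; principal=90154-4972=85182; balance=314697-85182=229515
21. interest=⌊229515·158/10000⌋=3626; principal=90154-3626=86528; balance=229515-86528=142987
22. interest=⌊142987·158/10000⌋=2259; principal=90154-2259=87895; balance=142987-87895=55092
23. interest=⌊55092·158/10000⌋=870; principal=min(90154-870,55092)=55092; balance=55092-55092=0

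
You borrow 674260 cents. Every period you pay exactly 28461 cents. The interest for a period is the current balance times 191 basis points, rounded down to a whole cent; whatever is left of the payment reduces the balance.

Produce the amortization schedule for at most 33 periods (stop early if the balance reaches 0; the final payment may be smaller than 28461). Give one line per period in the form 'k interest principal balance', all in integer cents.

1 12878 15583 658677
2 12580 15881 642796
3 12277 16184 626612
4 11968 16493 610119
5 11653 16808 593311
6 11332 17129 576182
7 11005 17456 558726
8 10671 17790 540936
9 10331 18130 522806
10 9985 18476 504330
11 9632 18829 485501
12 9273 19188 466313
13 8906 19555 446758
14 8533 19928 426830
15 8152 20309 406521
16 7764 20697 385824
17 7369 21092 364732
18 6966 21495 343237
19 6555 21906 321331
20 6137 22324 299007
21 5711 22750 276257
22 5276 23185 253072
23 4833 23628 229444
24 4382 24079 205365
25 3922 24539 180826
26 3453 25008 155818
27 2976 25485 130333
28 2489 25972 104361
29 1993 26468 77893
30 1487 26974 50919
31 972 27489 23430
32 447 23430 0

1. interest=⌊674260·191/10000⌋=12878; principal=28461-12878=15583; balance=674260-15583=658677
2. interest=⌊658677·191/10000⌋=12580; principal=28461-12580=15881; balance=658677-15881=642796
3. interest=⌊642796·191/10000⌋=12277; principal=28461-12277=16184; balance=642796-16184=626612
4. interest=⌊626612·191/10000⌋=11968; principal=28461-11968=16493; balance=626612-16493=610119
5. interest=⌊610119·191/10000⌋=11653; principal=28461-11653=16808; balance=610119-16808=593311
6. interest=⌊593311·191/10000⌋=11332; principal=28461-11332=17129; balance=593311-17129=576182
7. interest=⌊576182·191/10000⌋=11005; principal=28461-11005=17456; balance=576182-17456=558726
8. interest=⌊558726·191/10000⌋=10671; principal=28461-10671=17790; balance=558726-17790=540936
9. interest=⌊540936·191/10000⌋=10331; principal=28461-10331=18130; balance=540936-18130=522806
10. interest=⌊522806·191/10000⌋=9985; principal=28461-9985=18476; balance=522806-18476=504330
11. interest=⌊504330·191/10000⌋=9632; principal=28461-9632=18829; balance=504330-18829=485501
12. interest=⌊485501·191/10000⌋=9273; principal=28461-9273=19188; balance=485501-19188=466313
13. interest=⌊466313·191/10000⌋=8906; principal=28461-8906=19555; balance=466313-19555=446758
14. interest=⌊446758·191/10000⌋=8533; principal=28461-8533=19928; balance=446758-19928=426830
15. interest=⌊426830·191/10000⌋=8152; principal=28461-8152=20309; balance=426830-20309=406521
16. interest=⌊406521·191/10000⌋=7764; principal=28461-7764=20697; balance=406521-20697=385824
17. interest=⌊385824·191/10000⌋=7369; principal=28461-7369=21092; balance=385824-21092=364732
18. interest=⌊364732·191/10000⌋=6966; principal=28461-6966=21495; balance=364732-21495=343237
19. interest=⌊343237·191/10000⌋=6555; principal=28461-6555=21906; balance=343237-21906=321331
20. interest=⌊321331·191/10000⌋=6137; principal=28461-6137=22324; balance=321331-22324=299007
21. interest=⌊299007·191/10000⌋=5711; principal=28461-5711=22750; balance=299007-22750=276257
22. interest=⌊276257·191/10000⌋=5276; principal=28461-5276=23185; balance=276257-23185=253072
23. interest=⌊253072·191/10000⌋=4833; principal=28461-4833=23628; balance=253072-23628=229444
24. interest=⌊229444·191/10000⌋=4382; principal=28461-4382=24079; balance=229444-24079=205365
25. interest=⌊205365·191/10000⌋=3922; principal=28461-3922=24539; balance=205365-24539=180826
26. interest=⌊180826·191/10000⌋=3453; principal=28461-3453=25008; balance=180826-25008=155818
27. interest=⌊155818·191/10000⌋=2976; principal=28461-2976=25485; balance=155818-25485=130333
28. interest=⌊130333·191/10000⌋=2489; principal=28461-2489=25972; balance=130333-25972=104361
29. interest=⌊104361·191/10000⌋=1993; principal=28461-1993=26468; balance=104361-26468=77893
30. interest=⌊77893·191/10000⌋=1487; principal=28461-1487=26974; balance=77893-26974=50919
31. interest=⌊50919·191/10000⌋=972; principal=28461-972=27489; balance=50919-27489=23430
32. interest=⌊23430·191/10000⌋=447; principal=min(28461-447,23430)=23430; balance=23430-23430=0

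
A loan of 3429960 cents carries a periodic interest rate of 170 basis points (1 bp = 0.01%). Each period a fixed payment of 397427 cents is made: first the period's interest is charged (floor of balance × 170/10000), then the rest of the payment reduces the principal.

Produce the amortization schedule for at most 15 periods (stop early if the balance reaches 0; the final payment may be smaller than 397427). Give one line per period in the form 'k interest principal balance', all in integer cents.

1 58309 339118 3090842
2 52544 344883 2745959
3 46681 350746 2395213
4 40718 356709 2038504
5 34654 362773 1675731
6 28487 368940 1306791
7 22215 375212 931579
8 15836 381591 549988
9 9349 388078 161910
10 2752 161910 0

1. interest=⌊3429960·170/10000⌋=58309; principal=397427-58309=339118; balance=3429960-339118=3090842
2. interest=⌊3090842·170/10000⌋=52544; principal=397427-52544=344883; balance=3090842-344883=2745959
3. interest=⌊2745959·170/10000⌋=46681; principal=397427-46681=350746; balance=2745959-350746=2395213
4. interest=⌊2395213·170/10000⌋=40718; principal=397427-40718=356709; balance=2395213-356709=2038504
5. interest=⌊2038504·170/10000⌋=34654; principal=397427-34654=362773; balance=2038504-362773=1675731
6. interest=⌊1675731·170/10000⌋=28487; principal=397427-28487=368940; balance=1675731-368940=1306791
7. interest=⌊1306791·170/10000⌋=22215; principal=397427-22215=375212; balance=1306791-375212=931579
8. interest=⌊931579·170/10000⌋=15836; principal=397427-15836=381591; balance=931579-381591=549988
9. interest=⌊549988·170/10000⌋=9349; principal=397427-9349=388078; balance=549988-388078=161910
10. interest=⌊161910·170/10000⌋=2752; principal=min(397427-2752,161910)=161910; balance=161910-161910=0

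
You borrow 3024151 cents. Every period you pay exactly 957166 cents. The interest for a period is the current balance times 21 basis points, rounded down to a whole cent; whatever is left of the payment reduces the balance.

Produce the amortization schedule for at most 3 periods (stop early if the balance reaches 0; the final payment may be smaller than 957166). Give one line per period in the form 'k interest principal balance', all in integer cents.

1 6350 950816 2073335
2 4354 952812 1120523
3 2353 954813 165710

1. interest=⌊3024151·21/10000⌋=6350; principal=957166-6350=950816; balance=3024151-950816=2073335
2. interest=⌊2073335·21/10000⌋=4354; principal=957166-4354=952812; balance=2073335-952812=1120523
3. interest=⌊1120523·21/10000⌋=2353; principal=957166-2353=954813; balance=1120523-954813=165710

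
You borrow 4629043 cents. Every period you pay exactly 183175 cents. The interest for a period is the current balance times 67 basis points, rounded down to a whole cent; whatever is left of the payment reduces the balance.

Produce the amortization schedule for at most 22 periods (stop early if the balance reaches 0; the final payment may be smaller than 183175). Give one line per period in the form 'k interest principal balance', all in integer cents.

1. interest=⌊4629043·67/10000⌋=31014; principal=183175-31014=152161; balance=4629043-152161=4476882
2. interest=⌊4476882·67/10000⌋=29995; principal=183175-29995=153180; balance=4476882-153180=4323702
3. interest=⌊4323702·67/10000⌋=28968; principal=183175-28968=154207; balance=4323702-154207=4169495
4. interest=⌊4169495·67/10000⌋=27935; principal=183175-27935=155240; balance=4169495-155240=4014255
5. interest=⌊4014255·67/10000⌋=26895; principal=183175-26895=156280; balance=4014255-156280=3857975
6. interest=⌊3857975·67/10000⌋=25848; principal=183175-25848=157327; balance=3857975-157327=3700648
7. interest=⌊3700648·67/10000⌋=24794; principal=183175-24794=158381; balance=3700648-158381=3542267
8. interest=⌊3542267·67/10000⌋=23733; principal=183175-23733=159442; balance=3542267-159442=3382825
9. interest=⌊3382825·67/10000⌋=22664; principal=183175-22664=160511; balance=3382825-160511=3222314
10. interest=⌊3222314·67/10000⌋=21589; principal=183175-21589=161586; balance=3222314-161586=3060728
11. interest=⌊3060728·67/10000⌋=20506; principal=183175-20506=162669; balance=3060728-162669=2898059
12. interest=⌊2898059·67/10000⌋=19416; principal=183175-19416=163759; balance=2898059-163759=2734300
13. interest=⌊2734300·67/10000⌋=18319; principal=183175-18319=164856; balance=2734300-164856=2569444
14. interest=⌊2569444·67/10000⌋=17215; principal=183175-17215=165960; balance=2569444-165960=2403484
15. interest=⌊2403484·67/10000⌋=16103; principal=183175-16103=167072; balance=2403484-167072=2236412
16. interest=⌊2236412·67/10000⌋=14983; principal=183175-14983=168192; balance=2236412-168192=2068220
17. interest=⌊2068220·67/10000⌋=13857; principal=183175-13857=169318; balance=2068220-169318=1898902
18. interest=⌊1898902·67/10000⌋=12722; principal=183175-12722=170453; balance=1898902-170453=1728449
19. interest=⌊1728449·67/10000⌋=11580; principal=183175-11580=171595; balance=1728449-171595=1556854
20. interest=⌊1556854·67/10000⌋=10430; principal=183175-10430=172745; balance=1556854-172745=1384109
21. interest=⌊1384109·67/10000⌋=9273; principal=183175-9273=173902; balance=1384109-173902=1210207
22. interest=⌊1210207·67/10000⌋=8108; principal=183175-8108=175067; balance=1210207-175067=1035140

1 31014 152161 4476882
2 29995 153180 4323702
3 28968 154207 4169495
4 27935 155240 4014255
5 26895 156280 3857975
6 25848 157327 3700648
7 24794 158381 3542267
8 23733 159442 3382825
9 22664 160511 3222314
10 21589 161586 3060728
11 20506 162669 2898059
12 19416 163759 2734300
13 18319 164856 2569444
14 17215 165960 2403484
15 16103 167072 2236412
16 14983 168192 2068220
17 13857 169318 1898902
18 12722 170453 1728449
19 11580 171595 1556854
20 10430 172745 1384109
21 9273 173902 1210207
22 8108 175067 1035140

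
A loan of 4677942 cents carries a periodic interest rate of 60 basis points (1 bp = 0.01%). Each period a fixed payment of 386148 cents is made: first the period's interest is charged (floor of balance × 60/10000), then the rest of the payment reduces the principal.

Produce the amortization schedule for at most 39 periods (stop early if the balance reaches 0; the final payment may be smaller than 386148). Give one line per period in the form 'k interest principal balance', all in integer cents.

1. interest=⌊4677942·60/10000⌋=28067; principal=386148-28067=358081; balance=4677942-358081=4319861
2. interest=⌊4319861·60/10000⌋=25919; principal=386148-25919=360229; balance=4319861-360229=3959632
3. interest=⌊3959632·60/10000⌋=23757; principal=386148-23757=362391; balance=3959632-362391=3597241
4. interest=⌊3597241·60/10000⌋=21583; principal=386148-21583=364565; balance=3597241-364565=3232676
5. interest=⌊3232676·60/10000⌋=19396; principal=386148-19396=366752; balance=3232676-366752=2865924
6. interest=⌊2865924·60/10000⌋=17195; principal=386148-17195=368953; balance=2865924-368953=2496971
7. interest=⌊2496971·60/10000⌋=14981; principal=386148-14981=371167; balance=2496971-371167=2125804
8. interest=⌊2125804·60/10000⌋=12754; principal=386148-12754=373394; balance=2125804-373394=1752410
9. interest=⌊1752410·60/10000⌋=10514; principal=386148-10514=375634; balance=1752410-375634=1376776
10. interest=⌊1376776·60/10000⌋=8260; principal=386148-8260=377888; balance=1376776-377888=998888
11. interest=⌊998888·60/10000⌋=5993; principal=386148-5993=380155; balance=998888-380155=618733
12. interest=⌊618733·60/10000⌋=3712; principal=386148-3712=382436; balance=618733-382436=236297
13. interest=⌊236297·60/10000⌋=1417; principal=min(386148-1417,236297)=236297; balance=236297-236297=0

1 28067 358081 4319861
2 25919 360229 3959632
3 23757 362391 3597241
4 21583 364565 3232676
5 19396 366752 2865924
6 17195 368953 2496971
7 14981 371167 2125804
8 12754 373394 1752410
9 10514 375634 1376776
10 8260 377888 998888
11 5993 380155 618733
12 3712 382436 236297
13 1417 236297 0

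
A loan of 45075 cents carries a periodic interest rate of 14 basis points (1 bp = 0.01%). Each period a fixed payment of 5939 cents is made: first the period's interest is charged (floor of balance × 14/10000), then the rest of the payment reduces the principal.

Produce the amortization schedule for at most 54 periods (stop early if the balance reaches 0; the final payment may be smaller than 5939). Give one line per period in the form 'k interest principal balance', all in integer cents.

1 63 5876 39199
2 54 5885 33314
3 46 5893 27421
4 38 5901 21520
5 30 5909 15611
6 21 5918 9693
7 13 5926 3767
8 5 3767 0

1. interest=⌊45075·14/10000⌋=63; principal=5939-63=5876; balance=45075-5876=39199
2. interest=⌊39199·14/10000⌋=54; principal=5939-54=5885; balance=39199-5885=33314
3. interest=⌊33314·14/10000⌋=46; principal=5939-46=5893; balance=33314-5893=27421
4. interest=⌊27421·14/10000⌋=38; principal=5939-38=5901; balance=27421-5901=21520
5. interest=⌊21520·14/10000⌋=30; principal=5939-30=5909; balance=21520-5909=15611
6. interest=⌊15611·14/10000⌋=21; principal=5939-21=5918; balance=15611-5918=9693
7. interest=⌊9693·14/10000⌋=13; principal=5939-13=5926; balance=9693-5926=3767
8. interest=⌊3767·14/10000⌋=5; principal=min(5939-5,3767)=3767; balance=3767-3767=0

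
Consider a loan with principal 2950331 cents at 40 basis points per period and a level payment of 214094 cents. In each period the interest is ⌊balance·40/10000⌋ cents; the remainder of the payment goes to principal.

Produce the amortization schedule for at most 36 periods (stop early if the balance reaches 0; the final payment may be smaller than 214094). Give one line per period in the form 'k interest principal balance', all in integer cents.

1 11801 202293 2748038
2 10992 203102 2544936
3 10179 203915 2341021
4 9364 204730 2136291
5 8545 205549 1930742
6 7722 206372 1724370
7 6897 207197 1517173
8 6068 208026 1309147
9 5236 208858 1100289
10 4401 209693 890596
11 3562 210532 680064
12 2720 211374 468690
13 1874 212220 256470
14 1025 213069 43401
15 173 43401 0

1. interest=⌊2950331·40/10000⌋=11801; principal=214094-11801=202293; balance=2950331-202293=2748038
2. interest=⌊2748038·40/10000⌋=10992; principal=214094-10992=203102; balance=2748038-203102=2544936
3. interest=⌊2544936·40/10000⌋=10179; principal=214094-10179=203915; balance=2544936-203915=2341021
4. interest=⌊2341021·40/10000⌋=9364; principal=214094-9364=204730; balance=2341021-204730=2136291
5. interest=⌊2136291·40/10000⌋=8545; principal=214094-8545=205549; balance=2136291-205549=1930742
6. interest=⌊1930742·40/10000⌋=7722; principal=214094-7722=206372; balance=1930742-206372=1724370
7. interest=⌊1724370·40/10000⌋=6897; principal=214094-6897=207197; balance=1724370-207197=1517173
8. interest=⌊1517173·40/10000⌋=6068; principal=214094-6068=208026; balance=1517173-208026=1309147
9. interest=⌊1309147·40/10000⌋=5236; principal=214094-5236=208858; balance=1309147-208858=1100289
10. interest=⌊1100289·40/10000⌋=4401; principal=214094-4401=209693; balance=1100289-209693=890596
11. interest=⌊890596·40/10000⌋=3562; principal=214094-3562=210532; balance=890596-210532=680064
12. interest=⌊680064·40/10000⌋=2720; principal=214094-2720=211374; balance=680064-211374=468690
13. interest=⌊468690·40/10000⌋=1874; principal=214094-1874=212220; balance=468690-212220=256470
14. interest=⌊256470·40/10000⌋=1025; principal=214094-1025=213069; balance=256470-213069=43401
15. interest=⌊43401·40/10000⌋=173; principal=min(214094-173,43401)=43401; balance=43401-43401=0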